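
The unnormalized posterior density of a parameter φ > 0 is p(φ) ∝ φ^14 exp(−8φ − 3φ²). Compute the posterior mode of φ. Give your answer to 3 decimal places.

φ̂_MAP = 1.000

ℓ'(φ) = 14/φ − 8 − 6φ. Setting this to zero and multiplying by φ: 6φ² + 8φ − 14 = 0.
φ = (−8 + √(8² + 4·6·14)) / (2·6) = (−8 + √400) / 12 = (−8 + 20)/12 = 1.
ℓ''(φ) = −14/φ² − 6 < 0, confirming a maximum.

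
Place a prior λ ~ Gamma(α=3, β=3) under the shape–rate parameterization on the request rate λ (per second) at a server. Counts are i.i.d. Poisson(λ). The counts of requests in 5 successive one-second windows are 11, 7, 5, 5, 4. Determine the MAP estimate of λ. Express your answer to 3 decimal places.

Σxᵢ = 11+7+5+5+4 = 32, with n = 5.
Posterior ∝ λ^2e^(−3λ) · λ^32e^(−5λ) = λ^34e^(−8λ), i.e. Gamma(shape=35, rate=8).
The mode of a Gamma(a, b) with a ≥ 1 (shape–rate) is (a−1)/b = 34/8 ≈ 4.250.

λ̂_MAP = 4.250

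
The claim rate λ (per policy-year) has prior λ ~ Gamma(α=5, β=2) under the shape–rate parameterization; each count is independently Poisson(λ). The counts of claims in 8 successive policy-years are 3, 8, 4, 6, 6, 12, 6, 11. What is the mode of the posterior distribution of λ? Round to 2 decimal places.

Σxᵢ = 3+8+4+6+6+12+6+11 = 56, with n = 8.
Posterior ∝ λ^4e^(−2λ) · λ^56e^(−8λ) = λ^60e^(−10λ), i.e. Gamma(shape=61, rate=10).
The mode of a Gamma(a, b) with a ≥ 1 (shape–rate) is (a−1)/b = 60/10 ≈ 6.00.

λ̂_MAP = 6.00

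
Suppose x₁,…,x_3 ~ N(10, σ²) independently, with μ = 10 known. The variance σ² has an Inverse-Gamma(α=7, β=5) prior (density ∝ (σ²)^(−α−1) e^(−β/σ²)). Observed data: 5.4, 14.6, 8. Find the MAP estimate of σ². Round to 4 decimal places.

Sum of squared deviations about the known mean: SS = (5.4−10)² + (14.6−10)² + (8−10)² = 46.32.
The Normal likelihood contributes (σ²)^(−n/2) exp(−SS/(2σ²)), so the posterior is Inverse-Gamma(α + n/2, β + SS/2) = Inverse-Gamma(8.5, 28.16).
The mode of Inverse-Gamma(a, b) is b/(a+1) = 28.16/9.5 ≈ 2.9642.

σ̂²_MAP = 2.9642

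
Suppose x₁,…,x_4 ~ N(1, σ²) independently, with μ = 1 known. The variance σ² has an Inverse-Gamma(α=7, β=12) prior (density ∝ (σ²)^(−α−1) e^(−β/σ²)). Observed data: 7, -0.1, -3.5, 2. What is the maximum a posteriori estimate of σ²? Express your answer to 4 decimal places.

Sum of squared deviations about the known mean: SS = (7−1)² + (-0.1−1)² + (-3.5−1)² + (2−1)² = 58.46.
The Normal likelihood contributes (σ²)^(−n/2) exp(−SS/(2σ²)), so the posterior is Inverse-Gamma(α + n/2, β + SS/2) = Inverse-Gamma(9, 41.23).
The mode of Inverse-Gamma(a, b) is b/(a+1) = 41.23/10 ≈ 4.1230.

σ̂²_MAP = 4.1230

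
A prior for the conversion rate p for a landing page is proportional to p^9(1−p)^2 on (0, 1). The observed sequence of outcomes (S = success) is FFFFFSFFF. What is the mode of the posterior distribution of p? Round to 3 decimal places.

p̂_MAP = 0.500

The prior density ∝ p^9(1−p)^2 is the kernel of Beta(10, 3).
Data: 1 success in 9 trials (from the sequence). The binomial likelihood contributes p(1−p)^8, so the posterior is Beta(10+1, 3+8) = Beta(11, 11).
For Beta(a, b) with a, b > 1 the mode is (a−1)/(a+b−2) = 10/20 ≈ 0.500.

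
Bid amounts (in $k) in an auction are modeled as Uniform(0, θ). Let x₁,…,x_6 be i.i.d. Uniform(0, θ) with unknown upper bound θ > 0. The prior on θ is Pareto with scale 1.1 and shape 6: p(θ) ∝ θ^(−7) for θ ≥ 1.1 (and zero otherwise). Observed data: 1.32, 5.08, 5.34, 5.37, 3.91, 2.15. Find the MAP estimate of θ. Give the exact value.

The Uniform(0, θ) likelihood is θ^(−n) for θ ≥ max(xᵢ), zero otherwise. Here max(xᵢ) = 5.37.
Posterior ∝ θ^(−7) · θ^(−6) = θ^(−13) on θ ≥ max(1.1, 5.37) = 5.37.
This density is strictly decreasing in θ, so the posterior mode lies at the lower boundary of the support.

θ̂_MAP = 5.37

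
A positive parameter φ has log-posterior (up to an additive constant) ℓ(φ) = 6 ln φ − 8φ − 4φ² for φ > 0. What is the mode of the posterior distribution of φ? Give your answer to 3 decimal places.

ℓ'(φ) = 6/φ − 8 − 8φ. Setting this to zero and multiplying by φ: 8φ² + 8φ − 6 = 0.
φ = (−8 + √(8² + 4·8·6)) / (2·8) = (−8 + √256) / 16 = (−8 + 16)/16 = 1/2.
ℓ''(φ) = −6/φ² − 8 < 0, confirming a maximum.

φ̂_MAP = 0.500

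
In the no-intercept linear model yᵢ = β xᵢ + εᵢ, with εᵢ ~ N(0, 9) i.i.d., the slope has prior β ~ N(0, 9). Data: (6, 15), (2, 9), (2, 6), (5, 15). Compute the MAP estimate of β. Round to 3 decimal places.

log p(β | y) = −Σ(yᵢ − βxᵢ)²/(2·9) − β²/(2·9) + const.
Setting the derivative to zero: Σxᵢ(yᵢ − βxᵢ)/9 − β/9 = 0, so β = Σxᵢyᵢ / (Σxᵢ² + σ²/τ²).
Σxᵢyᵢ = 6·15 + 2·9 + 2·6 + 5·15 = 195; Σxᵢ² = 69; σ²/τ² = 1.
β̂_MAP = 195 / (69 + 1) = 195/70 ≈ 2.786.

β̂_MAP = 2.786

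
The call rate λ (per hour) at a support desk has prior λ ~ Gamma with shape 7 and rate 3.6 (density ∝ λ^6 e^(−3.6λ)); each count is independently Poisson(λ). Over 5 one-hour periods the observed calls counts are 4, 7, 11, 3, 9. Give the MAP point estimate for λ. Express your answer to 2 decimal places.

λ̂_MAP = 4.65

Σxᵢ = 4+7+11+3+9 = 34, with n = 5.
Posterior ∝ λ^6e^(−3.6λ) · λ^34e^(−5λ) = λ^40e^(−8.6λ), i.e. Gamma(shape=41, rate=8.6).
The mode of a Gamma(a, b) with a ≥ 1 (shape–rate) is (a−1)/b = 40/8.6 ≈ 4.65.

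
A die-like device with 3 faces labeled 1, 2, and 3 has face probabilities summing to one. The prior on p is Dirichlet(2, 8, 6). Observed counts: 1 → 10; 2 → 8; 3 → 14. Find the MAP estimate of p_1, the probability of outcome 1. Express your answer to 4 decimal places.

The posterior is Dirichlet(αᵢ + nᵢ) = Dirichlet(12, 16, 20).
For a Dirichlet(a₁,…,a_K) with all aᵢ > 1, the mode has j-th component (aⱼ − 1)/(Σaᵢ − K).
Here Σaᵢ = 48 and K = 3, so p_1 = (12 − 1)/(48 − 3) = 11/45 ≈ 0.2444.

MAP estimate: 0.2444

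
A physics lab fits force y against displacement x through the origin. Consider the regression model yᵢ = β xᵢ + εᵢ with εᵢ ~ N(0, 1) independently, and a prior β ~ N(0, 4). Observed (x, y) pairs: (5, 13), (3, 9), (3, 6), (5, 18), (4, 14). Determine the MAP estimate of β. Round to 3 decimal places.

log p(β | y) = −Σ(yᵢ − βxᵢ)²/(2·1) − β²/(2·4) + const.
Setting the derivative to zero: Σxᵢ(yᵢ − βxᵢ)/1 − β/4 = 0, so β = Σxᵢyᵢ / (Σxᵢ² + σ²/τ²).
Σxᵢyᵢ = 5·13 + 3·9 + 3·6 + 5·18 + 4·14 = 256; Σxᵢ² = 84; σ²/τ² = 0.25.
β̂_MAP = 256 / (84 + 0.25) = 256/84.25 ≈ 3.039.

β̂_MAP = 3.039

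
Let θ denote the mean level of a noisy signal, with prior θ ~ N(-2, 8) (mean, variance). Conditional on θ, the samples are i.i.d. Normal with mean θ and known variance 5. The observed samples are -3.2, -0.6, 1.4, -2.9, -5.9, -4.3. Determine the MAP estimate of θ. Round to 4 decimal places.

n = 6; x̄ = ((-3.2) + (-0.6) + 1.4 + (-2.9) + (-5.9) + (-4.3))/6 = -15.5/6 = -31/12 ≈ -2.5833.
For a Normal prior and Normal likelihood with known variance, the posterior is Normal; its mode equals its mean, the precision-weighted average.
Prior precision 1/σ₀² = 1/8 = 0.125; data precision n/σ² = 6/5 = 1.2.
θ̂ = (0.125·(-2) + 1.2·(-31/12)) / (0.125 + 1.2) = (-3.35)/1.325 = -134/53 ≈ -2.5283.

θ̂_MAP = -2.5283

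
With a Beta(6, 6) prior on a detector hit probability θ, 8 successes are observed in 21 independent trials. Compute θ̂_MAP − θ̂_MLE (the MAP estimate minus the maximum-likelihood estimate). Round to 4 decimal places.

Posterior is Beta(14, 19); MAP = (14−1)/(33−2) = 13/31 ≈ 0.41935.
MLE ignores the prior: θ̂_MLE = k/n = 8/21 ≈ 0.38095.
Difference = 13/31 − 8/21 = 25/651 ≈ 0.0384.

MAP − MLE = 0.0384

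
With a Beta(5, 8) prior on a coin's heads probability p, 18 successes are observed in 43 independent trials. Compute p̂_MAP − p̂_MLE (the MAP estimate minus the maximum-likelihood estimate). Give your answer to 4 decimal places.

MAP − MLE = -0.0112

Posterior is Beta(23, 33); MAP = (23−1)/(56−2) = 22/54 ≈ 0.40741.
MLE ignores the prior: p̂_MLE = k/n = 18/43 ≈ 0.41860.
Difference = 22/54 − 18/43 = -13/1161 ≈ -0.0112.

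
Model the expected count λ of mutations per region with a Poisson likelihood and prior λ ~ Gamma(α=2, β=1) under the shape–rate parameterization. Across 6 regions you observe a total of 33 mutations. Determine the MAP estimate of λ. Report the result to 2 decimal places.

Σxᵢ = 33, n = 6.
Posterior ∝ λe^(−1λ) · λ^33e^(−6λ) = λ^34e^(−7λ), i.e. Gamma(shape=35, rate=7).
The mode of a Gamma(a, b) with a ≥ 1 (shape–rate) is (a−1)/b = 34/7 ≈ 4.86.

λ̂_MAP = 4.86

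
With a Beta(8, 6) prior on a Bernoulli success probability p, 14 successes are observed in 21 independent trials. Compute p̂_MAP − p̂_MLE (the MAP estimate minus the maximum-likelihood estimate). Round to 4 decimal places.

Posterior is Beta(22, 13); MAP = (22−1)/(35−2) = 21/33 ≈ 0.63636.
MLE ignores the prior: p̂_MLE = k/n = 14/21 ≈ 0.66667.
Difference = 21/33 − 14/21 = -1/33 ≈ -0.0303.

MAP − MLE = -0.0303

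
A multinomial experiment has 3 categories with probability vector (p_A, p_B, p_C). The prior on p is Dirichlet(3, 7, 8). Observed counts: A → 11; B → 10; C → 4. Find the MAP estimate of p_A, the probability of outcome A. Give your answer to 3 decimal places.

The posterior is Dirichlet(αᵢ + nᵢ) = Dirichlet(14, 17, 12).
For a Dirichlet(a₁,…,a_K) with all aᵢ > 1, the mode has j-th component (aⱼ − 1)/(Σaᵢ − K).
Here Σaᵢ = 43 and K = 3, so p_A = (14 − 1)/(43 − 3) = 13/40 ≈ 0.325.

MAP estimate of p_A = 0.325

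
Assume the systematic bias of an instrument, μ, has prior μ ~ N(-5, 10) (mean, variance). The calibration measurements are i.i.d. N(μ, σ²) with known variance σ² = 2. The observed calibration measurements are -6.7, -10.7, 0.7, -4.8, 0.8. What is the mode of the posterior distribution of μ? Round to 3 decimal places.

n = 5; x̄ = ((-6.7) + (-10.7) + 0.7 + (-4.8) + 0.8)/5 = -20.7/5 = -4.14.
For a Normal prior and Normal likelihood with known variance, the posterior is Normal; its mode equals its mean, the precision-weighted average.
Prior precision 1/σ₀² = 1/10 = 0.1; data precision n/σ² = 5/2 = 2.5.
μ̂ = (0.1·(-5) + 2.5·(-4.14)) / (0.1 + 2.5) = (-10.85)/2.6 = -217/52 ≈ -4.173.

μ̂_MAP = -4.173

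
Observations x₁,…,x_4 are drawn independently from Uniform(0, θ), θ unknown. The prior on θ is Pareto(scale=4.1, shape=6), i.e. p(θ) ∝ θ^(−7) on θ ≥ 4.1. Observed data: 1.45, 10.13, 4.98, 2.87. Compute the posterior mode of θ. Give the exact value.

θ̂_MAP = 10.13

The Uniform(0, θ) likelihood is θ^(−n) for θ ≥ max(xᵢ), zero otherwise. Here max(xᵢ) = 10.13.
Posterior ∝ θ^(−7) · θ^(−4) = θ^(−11) on θ ≥ max(4.1, 10.13) = 10.13.
This density is strictly decreasing in θ, so the posterior mode lies at the lower boundary of the support.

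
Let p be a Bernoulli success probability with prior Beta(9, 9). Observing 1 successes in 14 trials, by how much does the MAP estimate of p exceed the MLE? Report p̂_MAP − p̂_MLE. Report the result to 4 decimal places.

Posterior is Beta(10, 22); MAP = (10−1)/(32−2) = 9/30 ≈ 0.30000.
MLE ignores the prior: p̂_MLE = k/n = 1/14 ≈ 0.07143.
Difference = 9/30 − 1/14 = 8/35 ≈ 0.2286.

MAP − MLE = 0.2286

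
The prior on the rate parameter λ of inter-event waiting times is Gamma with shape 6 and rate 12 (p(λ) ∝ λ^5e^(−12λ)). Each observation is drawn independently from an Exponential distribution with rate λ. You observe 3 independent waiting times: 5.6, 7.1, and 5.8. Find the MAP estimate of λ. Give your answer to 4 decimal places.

λ̂_MAP = 0.2623

The Exponential(rate=λ) likelihood is ∝ λ^n e^(−λΣtᵢ). Here n = 3 and Σtᵢ = 5.6 + 7.1 + 5.8 = 18.5.
Posterior ∝ λ^5e^(−12λ) · λ^3e^(−18.5λ) = λ^8e^(−30.5λ), i.e. Gamma(9, 30.5).
Mode = (a−1)/b = 8/30.5 ≈ 0.2623.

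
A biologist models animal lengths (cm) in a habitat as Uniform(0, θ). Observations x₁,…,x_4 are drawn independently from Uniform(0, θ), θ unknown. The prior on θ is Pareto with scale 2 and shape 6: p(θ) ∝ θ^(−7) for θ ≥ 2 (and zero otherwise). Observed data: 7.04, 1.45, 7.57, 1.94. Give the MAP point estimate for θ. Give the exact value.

θ̂_MAP = 7.57

The Uniform(0, θ) likelihood is θ^(−n) for θ ≥ max(xᵢ), zero otherwise. Here max(xᵢ) = 7.57.
Posterior ∝ θ^(−7) · θ^(−4) = θ^(−11) on θ ≥ max(2, 7.57) = 7.57.
This density is strictly decreasing in θ, so the posterior mode lies at the lower boundary of the support.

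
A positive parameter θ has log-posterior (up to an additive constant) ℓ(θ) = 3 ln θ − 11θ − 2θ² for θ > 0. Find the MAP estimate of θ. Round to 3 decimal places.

ℓ'(θ) = 3/θ − 11 − 4θ. Setting this to zero and multiplying by θ: 4θ² + 11θ − 3 = 0.
θ = (−11 + √(11² + 4·4·3)) / (2·4) = (−11 + √169) / 8 = (−11 + 13)/8 = 1/4.
ℓ''(θ) = −3/θ² − 4 < 0, confirming a maximum.

θ̂_MAP = 0.250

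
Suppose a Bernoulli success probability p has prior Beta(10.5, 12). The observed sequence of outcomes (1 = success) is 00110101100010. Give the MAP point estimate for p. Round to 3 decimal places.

p̂_MAP = 0.449

Prior: Beta(10.5, 12).
Data: 6 successes in 14 trials (from the sequence). The binomial likelihood contributes p^6(1−p)^8, so the posterior is Beta(10.5+6, 12+8) = Beta(16.5, 20).
For Beta(a, b) with a, b > 1 the mode is (a−1)/(a+b−2) = 15.5/34.5 ≈ 0.449.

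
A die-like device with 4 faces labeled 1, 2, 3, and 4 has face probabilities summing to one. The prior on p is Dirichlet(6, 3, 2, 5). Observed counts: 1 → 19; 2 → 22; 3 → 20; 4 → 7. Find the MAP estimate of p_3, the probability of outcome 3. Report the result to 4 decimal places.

MAP estimate: 0.2625

The posterior is Dirichlet(αᵢ + nᵢ) = Dirichlet(25, 25, 22, 12).
For a Dirichlet(a₁,…,a_K) with all aᵢ > 1, the mode has j-th component (aⱼ − 1)/(Σaᵢ − K).
Here Σaᵢ = 84 and K = 4, so p_3 = (22 − 1)/(84 − 4) = 21/80 ≈ 0.2625.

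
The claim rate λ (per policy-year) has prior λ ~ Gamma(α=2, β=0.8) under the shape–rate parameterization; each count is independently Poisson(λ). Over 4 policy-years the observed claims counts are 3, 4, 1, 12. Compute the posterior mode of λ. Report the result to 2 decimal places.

Σxᵢ = 3+4+1+12 = 20, with n = 4.
Posterior ∝ λe^(−0.8λ) · λ^20e^(−4λ) = λ^21e^(−4.8λ), i.e. Gamma(shape=22, rate=4.8).
The mode of a Gamma(a, b) with a ≥ 1 (shape–rate) is (a−1)/b = 21/4.8 ≈ 4.38.

λ̂_MAP = 4.38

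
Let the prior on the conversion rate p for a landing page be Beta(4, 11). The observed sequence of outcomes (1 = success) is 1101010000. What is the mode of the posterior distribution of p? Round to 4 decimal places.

Prior: Beta(4, 11).
Data: 4 successes in 10 trials (from the sequence). The binomial likelihood contributes p^4(1−p)^6, so the posterior is Beta(4+4, 11+6) = Beta(8, 17).
For Beta(a, b) with a, b > 1 the mode is (a−1)/(a+b−2) = 7/23 ≈ 0.3043.

p̂_MAP = 0.3043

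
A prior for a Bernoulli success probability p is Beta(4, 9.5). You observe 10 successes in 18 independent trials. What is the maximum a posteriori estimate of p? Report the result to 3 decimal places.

Prior: Beta(4, 9.5).
Data: 10 successes in 18 trials. The binomial likelihood contributes p^10(1−p)^8, so the posterior is Beta(4+10, 9.5+8) = Beta(14, 17.5).
For Beta(a, b) with a, b > 1 the mode is (a−1)/(a+b−2) = 13/29.5 ≈ 0.441.

p̂_MAP = 0.441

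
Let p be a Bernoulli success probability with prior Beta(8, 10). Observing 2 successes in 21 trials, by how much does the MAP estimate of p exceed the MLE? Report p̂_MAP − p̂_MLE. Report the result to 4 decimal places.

MAP − MLE = 0.1480

Posterior is Beta(10, 29); MAP = (10−1)/(39−2) = 9/37 ≈ 0.24324.
MLE ignores the prior: p̂_MLE = k/n = 2/21 ≈ 0.09524.
Difference = 9/37 − 2/21 = 115/777 ≈ 0.1480.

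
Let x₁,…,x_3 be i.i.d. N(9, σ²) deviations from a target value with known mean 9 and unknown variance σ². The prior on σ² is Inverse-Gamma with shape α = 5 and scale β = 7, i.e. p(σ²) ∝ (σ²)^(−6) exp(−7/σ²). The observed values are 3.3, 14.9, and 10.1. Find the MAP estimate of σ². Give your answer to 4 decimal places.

Sum of squared deviations about the known mean: SS = (3.3−9)² + (14.9−9)² + (10.1−9)² = 68.51.
The Normal likelihood contributes (σ²)^(−n/2) exp(−SS/(2σ²)), so the posterior is Inverse-Gamma(α + n/2, β + SS/2) = Inverse-Gamma(6.5, 41.255).
The mode of Inverse-Gamma(a, b) is b/(a+1) = 41.255/7.5 ≈ 5.5007.

σ̂²_MAP = 5.5007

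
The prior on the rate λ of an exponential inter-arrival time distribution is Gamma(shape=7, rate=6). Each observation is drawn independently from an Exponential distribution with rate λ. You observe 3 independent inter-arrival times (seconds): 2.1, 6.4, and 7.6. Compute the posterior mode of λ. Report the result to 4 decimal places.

The Exponential(rate=λ) likelihood is ∝ λ^n e^(−λΣtᵢ). Here n = 3 and Σtᵢ = 2.1 + 6.4 + 7.6 = 16.1.
Posterior ∝ λ^6e^(−6λ) · λ^3e^(−16.1λ) = λ^9e^(−22.1λ), i.e. Gamma(10, 22.1).
Mode = (a−1)/b = 9/22.1 ≈ 0.4072.

λ̂_MAP = 0.4072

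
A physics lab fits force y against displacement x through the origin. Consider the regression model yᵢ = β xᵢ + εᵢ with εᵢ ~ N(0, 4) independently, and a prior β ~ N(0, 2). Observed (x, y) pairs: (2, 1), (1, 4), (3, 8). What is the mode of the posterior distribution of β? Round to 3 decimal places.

β̂_MAP = 1.875

log p(β | y) = −Σ(yᵢ − βxᵢ)²/(2·4) − β²/(2·2) + const.
Setting the derivative to zero: Σxᵢ(yᵢ − βxᵢ)/4 − β/2 = 0, so β = Σxᵢyᵢ / (Σxᵢ² + σ²/τ²).
Σxᵢyᵢ = 2·1 + 1·4 + 3·8 = 30; Σxᵢ² = 14; σ²/τ² = 2.
β̂_MAP = 30 / (14 + 2) = 30/16 ≈ 1.875.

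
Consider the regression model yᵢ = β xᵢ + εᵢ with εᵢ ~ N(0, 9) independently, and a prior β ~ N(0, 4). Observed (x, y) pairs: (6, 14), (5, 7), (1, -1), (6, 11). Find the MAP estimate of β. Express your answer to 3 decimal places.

β̂_MAP = 1.835

log p(β | y) = −Σ(yᵢ − βxᵢ)²/(2·9) − β²/(2·4) + const.
Setting the derivative to zero: Σxᵢ(yᵢ − βxᵢ)/9 − β/4 = 0, so β = Σxᵢyᵢ / (Σxᵢ² + σ²/τ²).
Σxᵢyᵢ = 6·14 + 5·7 + 1·(-1) + 6·11 = 184; Σxᵢ² = 98; σ²/τ² = 2.25.
β̂_MAP = 184 / (98 + 2.25) = 184/100.25 ≈ 1.835.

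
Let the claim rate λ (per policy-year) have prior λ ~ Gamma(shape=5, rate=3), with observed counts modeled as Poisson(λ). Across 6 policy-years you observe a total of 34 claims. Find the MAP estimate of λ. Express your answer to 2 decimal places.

Σxᵢ = 34, n = 6.
Posterior ∝ λ^4e^(−3λ) · λ^34e^(−6λ) = λ^38e^(−9λ), i.e. Gamma(shape=39, rate=9).
The mode of a Gamma(a, b) with a ≥ 1 (shape–rate) is (a−1)/b = 38/9 ≈ 4.22.

λ̂_MAP = 4.22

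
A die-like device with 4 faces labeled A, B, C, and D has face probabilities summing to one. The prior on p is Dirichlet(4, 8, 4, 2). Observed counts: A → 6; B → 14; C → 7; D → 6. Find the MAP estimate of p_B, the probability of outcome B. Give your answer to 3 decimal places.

The posterior is Dirichlet(αᵢ + nᵢ) = Dirichlet(10, 22, 11, 8).
For a Dirichlet(a₁,…,a_K) with all aᵢ > 1, the mode has j-th component (aⱼ − 1)/(Σaᵢ − K).
Here Σaᵢ = 51 and K = 4, so p_B = (22 − 1)/(51 − 4) = 21/47 ≈ 0.447.

MAP estimate of p_B = 0.447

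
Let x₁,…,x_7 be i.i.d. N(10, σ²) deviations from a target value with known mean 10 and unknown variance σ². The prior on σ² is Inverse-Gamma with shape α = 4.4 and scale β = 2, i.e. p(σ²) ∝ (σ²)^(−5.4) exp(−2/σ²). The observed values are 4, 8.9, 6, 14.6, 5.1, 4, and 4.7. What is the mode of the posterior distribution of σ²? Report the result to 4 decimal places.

Sum of squared deviations about the known mean: SS = (4−10)² + (8.9−10)² + (6−10)² + (14.6−10)² + (5.1−10)² + (4−10)² + (4.7−10)² = 162.47.
The Normal likelihood contributes (σ²)^(−n/2) exp(−SS/(2σ²)), so the posterior is Inverse-Gamma(α + n/2, β + SS/2) = Inverse-Gamma(7.9, 83.235).
The mode of Inverse-Gamma(a, b) is b/(a+1) = 83.235/8.9 ≈ 9.3522.

σ̂²_MAP = 9.3522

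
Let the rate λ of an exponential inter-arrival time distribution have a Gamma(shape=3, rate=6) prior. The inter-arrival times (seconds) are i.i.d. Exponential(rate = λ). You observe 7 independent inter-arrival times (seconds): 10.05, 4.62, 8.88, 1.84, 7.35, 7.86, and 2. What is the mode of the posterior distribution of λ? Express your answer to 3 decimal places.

The Exponential(rate=λ) likelihood is ∝ λ^n e^(−λΣtᵢ). Here n = 7 and Σtᵢ = 10.05 + 4.62 + 8.88 + 1.84 + 7.35 + 7.86 + 2 = 42.60.
Posterior ∝ λ^2e^(−6λ) · λ^7e^(−42.60λ) = λ^9e^(−48.60λ), i.e. Gamma(10, 48.60).
Mode = (a−1)/b = 9/48.60 ≈ 0.185.

λ̂_MAP = 0.185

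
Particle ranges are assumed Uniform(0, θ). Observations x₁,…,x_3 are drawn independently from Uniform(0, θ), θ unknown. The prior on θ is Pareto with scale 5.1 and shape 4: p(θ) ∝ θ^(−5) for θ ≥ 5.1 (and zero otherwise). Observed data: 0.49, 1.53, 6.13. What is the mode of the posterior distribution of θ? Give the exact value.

The Uniform(0, θ) likelihood is θ^(−n) for θ ≥ max(xᵢ), zero otherwise. Here max(xᵢ) = 6.13.
Posterior ∝ θ^(−5) · θ^(−3) = θ^(−8) on θ ≥ max(5.1, 6.13) = 6.13.
This density is strictly decreasing in θ, so the posterior mode lies at the lower boundary of the support.

θ̂_MAP = 6.13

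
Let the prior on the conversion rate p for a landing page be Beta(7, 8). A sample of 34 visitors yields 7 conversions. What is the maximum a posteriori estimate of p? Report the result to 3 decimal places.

Prior: Beta(7, 8).
Data: 7 successes in 34 trials. The binomial likelihood contributes p^7(1−p)^27, so the posterior is Beta(7+7, 8+27) = Beta(14, 35).
For Beta(a, b) with a, b > 1 the mode is (a−1)/(a+b−2) = 13/47 ≈ 0.277.

p̂_MAP = 0.277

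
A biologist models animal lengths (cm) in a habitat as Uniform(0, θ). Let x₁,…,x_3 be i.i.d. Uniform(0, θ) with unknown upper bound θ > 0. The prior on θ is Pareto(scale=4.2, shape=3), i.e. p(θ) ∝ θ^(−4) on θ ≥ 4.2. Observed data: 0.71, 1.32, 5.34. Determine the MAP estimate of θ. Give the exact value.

θ̂_MAP = 5.34

The Uniform(0, θ) likelihood is θ^(−n) for θ ≥ max(xᵢ), zero otherwise. Here max(xᵢ) = 5.34.
Posterior ∝ θ^(−4) · θ^(−3) = θ^(−7) on θ ≥ max(4.2, 5.34) = 5.34.
This density is strictly decreasing in θ, so the posterior mode lies at the lower boundary of the support.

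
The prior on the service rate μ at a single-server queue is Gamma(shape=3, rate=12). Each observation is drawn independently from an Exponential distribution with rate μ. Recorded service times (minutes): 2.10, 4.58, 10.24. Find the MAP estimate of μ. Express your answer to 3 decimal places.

μ̂_MAP = 0.173

The Exponential(rate=μ) likelihood is ∝ μ^n e^(−μΣtᵢ). Here n = 3 and Σtᵢ = 2.10 + 4.58 + 10.24 = 16.92.
Posterior ∝ μ^2e^(−12μ) · μ^3e^(−16.92μ) = μ^5e^(−28.92μ), i.e. Gamma(6, 28.92).
Mode = (a−1)/b = 5/28.92 ≈ 0.173.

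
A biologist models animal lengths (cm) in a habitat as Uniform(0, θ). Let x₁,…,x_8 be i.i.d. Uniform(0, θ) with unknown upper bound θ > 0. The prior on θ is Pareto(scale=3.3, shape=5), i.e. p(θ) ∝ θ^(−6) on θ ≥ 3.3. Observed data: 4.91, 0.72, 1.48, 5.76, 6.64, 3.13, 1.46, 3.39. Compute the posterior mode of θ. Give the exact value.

The Uniform(0, θ) likelihood is θ^(−n) for θ ≥ max(xᵢ), zero otherwise. Here max(xᵢ) = 6.64.
Posterior ∝ θ^(−6) · θ^(−8) = θ^(−14) on θ ≥ max(3.3, 6.64) = 6.64.
This density is strictly decreasing in θ, so the posterior mode lies at the lower boundary of the support.

θ̂_MAP = 6.64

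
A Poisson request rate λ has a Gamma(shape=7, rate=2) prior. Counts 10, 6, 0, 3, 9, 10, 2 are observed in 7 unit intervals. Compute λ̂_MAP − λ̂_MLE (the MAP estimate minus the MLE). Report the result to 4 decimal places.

MAP − MLE = -0.6032

Σxᵢ = 40. Posterior is Gamma(47, 9); MAP = (47−1)/9 = 46/9 ≈ 5.11111.
MLE = x̄ = 40/7 ≈ 5.71429.
Difference = 46/9 − 40/7 = -38/63 ≈ -0.6032.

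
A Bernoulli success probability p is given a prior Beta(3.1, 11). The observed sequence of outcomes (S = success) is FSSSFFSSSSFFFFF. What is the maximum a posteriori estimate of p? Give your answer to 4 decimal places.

Prior: Beta(3.1, 11).
Data: 7 successes in 15 trials (from the sequence). The binomial likelihood contributes p^7(1−p)^8, so the posterior is Beta(3.1+7, 11+8) = Beta(10.1, 19).
For Beta(a, b) with a, b > 1 the mode is (a−1)/(a+b−2) = 9.1/27.1 ≈ 0.3358.

p̂_MAP = 0.3358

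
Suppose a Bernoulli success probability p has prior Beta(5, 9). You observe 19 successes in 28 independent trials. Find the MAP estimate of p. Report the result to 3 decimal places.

p̂_MAP = 0.575

Prior: Beta(5, 9).
Data: 19 successes in 28 trials. The binomial likelihood contributes p^19(1−p)^9, so the posterior is Beta(5+19, 9+9) = Beta(24, 18).
For Beta(a, b) with a, b > 1 the mode is (a−1)/(a+b−2) = 23/40 ≈ 0.575.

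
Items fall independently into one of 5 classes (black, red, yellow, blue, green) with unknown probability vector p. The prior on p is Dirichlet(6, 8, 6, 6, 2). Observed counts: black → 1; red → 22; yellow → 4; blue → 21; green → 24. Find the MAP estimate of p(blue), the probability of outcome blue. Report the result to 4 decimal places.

The posterior is Dirichlet(αᵢ + nᵢ) = Dirichlet(7, 30, 10, 27, 26).
For a Dirichlet(a₁,…,a_K) with all aᵢ > 1, the mode has j-th component (aⱼ − 1)/(Σaᵢ − K).
Here Σaᵢ = 100 and K = 5, so p(blue) = (27 − 1)/(100 − 5) = 26/95 ≈ 0.2737.

MAP estimate of p(blue) = 0.2737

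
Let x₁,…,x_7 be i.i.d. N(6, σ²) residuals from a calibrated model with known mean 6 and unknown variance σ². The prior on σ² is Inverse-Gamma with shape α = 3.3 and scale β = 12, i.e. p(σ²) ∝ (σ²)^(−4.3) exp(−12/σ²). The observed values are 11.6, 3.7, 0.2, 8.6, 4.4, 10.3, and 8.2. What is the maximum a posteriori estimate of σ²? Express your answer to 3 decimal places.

Sum of squared deviations about the known mean: SS = (11.6−6)² + (3.7−6)² + (0.2−6)² + (8.6−6)² + (4.4−6)² + (10.3−6)² + (8.2−6)² = 102.94.
The Normal likelihood contributes (σ²)^(−n/2) exp(−SS/(2σ²)), so the posterior is Inverse-Gamma(α + n/2, β + SS/2) = Inverse-Gamma(6.8, 63.47).
The mode of Inverse-Gamma(a, b) is b/(a+1) = 63.47/7.8 ≈ 8.137.

σ̂²_MAP = 8.137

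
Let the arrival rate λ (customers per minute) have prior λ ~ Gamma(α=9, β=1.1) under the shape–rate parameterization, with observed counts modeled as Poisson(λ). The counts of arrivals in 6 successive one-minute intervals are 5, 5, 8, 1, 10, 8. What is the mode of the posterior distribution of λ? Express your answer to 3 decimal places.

Σxᵢ = 5+5+8+1+10+8 = 37, with n = 6.
Posterior ∝ λ^8e^(−1.1λ) · λ^37e^(−6λ) = λ^45e^(−7.1λ), i.e. Gamma(shape=46, rate=7.1).
The mode of a Gamma(a, b) with a ≥ 1 (shape–rate) is (a−1)/b = 45/7.1 ≈ 6.338.

λ̂_MAP = 6.338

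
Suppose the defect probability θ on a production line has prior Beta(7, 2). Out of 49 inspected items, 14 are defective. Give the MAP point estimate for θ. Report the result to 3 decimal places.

θ̂_MAP = 0.357

Prior: Beta(7, 2).
Data: 14 successes in 49 trials. The binomial likelihood contributes θ^14(1−θ)^35, so the posterior is Beta(7+14, 2+35) = Beta(21, 37).
For Beta(a, b) with a, b > 1 the mode is (a−1)/(a+b−2) = 20/56 ≈ 0.357.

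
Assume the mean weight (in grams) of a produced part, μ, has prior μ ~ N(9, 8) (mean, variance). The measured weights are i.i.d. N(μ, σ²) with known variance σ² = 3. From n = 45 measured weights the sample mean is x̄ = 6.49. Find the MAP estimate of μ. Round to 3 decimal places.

μ̂_MAP = 6.511

n = 45, x̄ = 6.49.
For a Normal prior and Normal likelihood with known variance, the posterior is Normal; its mode equals its mean, the precision-weighted average.
Prior precision 1/σ₀² = 1/8 = 0.125; data precision n/σ² = 45/3 = 15.
μ̂ = (0.125·9 + 15·6.49) / (0.125 + 15) = 98.475/15.125 = 3939/605 ≈ 6.511.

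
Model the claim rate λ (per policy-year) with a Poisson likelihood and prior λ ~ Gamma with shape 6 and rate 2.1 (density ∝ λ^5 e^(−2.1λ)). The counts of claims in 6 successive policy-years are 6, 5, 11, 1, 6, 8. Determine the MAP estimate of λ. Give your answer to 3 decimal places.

Σxᵢ = 6+5+11+1+6+8 = 37, with n = 6.
Posterior ∝ λ^5e^(−2.1λ) · λ^37e^(−6λ) = λ^42e^(−8.1λ), i.e. Gamma(shape=43, rate=8.1).
The mode of a Gamma(a, b) with a ≥ 1 (shape–rate) is (a−1)/b = 42/8.1 ≈ 5.185.

λ̂_MAP = 5.185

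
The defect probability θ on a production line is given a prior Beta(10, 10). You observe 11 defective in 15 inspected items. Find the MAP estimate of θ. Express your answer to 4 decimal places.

Prior: Beta(10, 10).
Data: 11 successes in 15 trials. The binomial likelihood contributes θ^11(1−θ)^4, so the posterior is Beta(10+11, 10+4) = Beta(21, 14).
For Beta(a, b) with a, b > 1 the mode is (a−1)/(a+b−2) = 20/33 ≈ 0.6061.

θ̂_MAP = 0.6061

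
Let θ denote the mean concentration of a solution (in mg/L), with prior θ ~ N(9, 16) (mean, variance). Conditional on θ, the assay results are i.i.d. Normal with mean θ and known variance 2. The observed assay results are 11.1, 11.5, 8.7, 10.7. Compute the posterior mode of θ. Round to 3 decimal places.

θ̂_MAP = 10.455

n = 4; x̄ = (11.1 + 11.5 + 8.7 + 10.7)/4 = 42/4 = 10.5.
For a Normal prior and Normal likelihood with known variance, the posterior is Normal; its mode equals its mean, the precision-weighted average.
Prior precision 1/σ₀² = 1/16 = 0.0625; data precision n/σ² = 4/2 = 2.
θ̂ = (0.0625·9 + 2·10.5) / (0.0625 + 2) = 21.5625/2.0625 = 115/11 ≈ 10.455.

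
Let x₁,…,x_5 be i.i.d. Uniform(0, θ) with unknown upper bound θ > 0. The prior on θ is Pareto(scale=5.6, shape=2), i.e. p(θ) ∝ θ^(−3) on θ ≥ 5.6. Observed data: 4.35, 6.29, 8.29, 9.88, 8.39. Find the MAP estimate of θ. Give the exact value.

θ̂_MAP = 9.88

The Uniform(0, θ) likelihood is θ^(−n) for θ ≥ max(xᵢ), zero otherwise. Here max(xᵢ) = 9.88.
Posterior ∝ θ^(−3) · θ^(−5) = θ^(−8) on θ ≥ max(5.6, 9.88) = 9.88.
This density is strictly decreasing in θ, so the posterior mode lies at the lower boundary of the support.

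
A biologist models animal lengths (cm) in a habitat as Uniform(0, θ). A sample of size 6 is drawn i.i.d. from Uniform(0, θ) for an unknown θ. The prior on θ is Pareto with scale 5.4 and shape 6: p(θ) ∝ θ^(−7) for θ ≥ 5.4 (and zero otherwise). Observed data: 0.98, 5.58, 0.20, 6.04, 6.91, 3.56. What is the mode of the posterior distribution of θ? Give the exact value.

The Uniform(0, θ) likelihood is θ^(−n) for θ ≥ max(xᵢ), zero otherwise. Here max(xᵢ) = 6.91.
Posterior ∝ θ^(−7) · θ^(−6) = θ^(−13) on θ ≥ max(5.4, 6.91) = 6.91.
This density is strictly decreasing in θ, so the posterior mode lies at the lower boundary of the support.

θ̂_MAP = 6.91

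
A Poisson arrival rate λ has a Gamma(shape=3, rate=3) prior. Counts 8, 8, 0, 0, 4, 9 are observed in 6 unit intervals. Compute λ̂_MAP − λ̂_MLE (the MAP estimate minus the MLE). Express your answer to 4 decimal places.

Σxᵢ = 29. Posterior is Gamma(32, 9); MAP = (32−1)/9 = 31/9 ≈ 3.44444.
MLE = x̄ = 29/6 ≈ 4.83333.
Difference = 31/9 − 29/6 = -25/18 ≈ -1.3889.

MAP − MLE = -1.3889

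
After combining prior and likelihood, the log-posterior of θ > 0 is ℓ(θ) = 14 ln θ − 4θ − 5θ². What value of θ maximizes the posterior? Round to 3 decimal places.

θ̂_MAP = 1.000

ℓ'(θ) = 14/θ − 4 − 10θ. Setting this to zero and multiplying by θ: 10θ² + 4θ − 14 = 0.
θ = (−4 + √(4² + 4·10·14)) / (2·10) = (−4 + √576) / 20 = (−4 + 24)/20 = 1.
ℓ''(θ) = −14/θ² − 10 < 0, confirming a maximum.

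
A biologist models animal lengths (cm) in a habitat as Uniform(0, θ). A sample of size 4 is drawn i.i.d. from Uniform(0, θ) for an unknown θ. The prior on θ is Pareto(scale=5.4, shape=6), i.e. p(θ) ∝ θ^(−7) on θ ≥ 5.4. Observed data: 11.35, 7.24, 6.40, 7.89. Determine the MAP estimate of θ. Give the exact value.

θ̂_MAP = 11.35

The Uniform(0, θ) likelihood is θ^(−n) for θ ≥ max(xᵢ), zero otherwise. Here max(xᵢ) = 11.35.
Posterior ∝ θ^(−7) · θ^(−4) = θ^(−11) on θ ≥ max(5.4, 11.35) = 11.35.
This density is strictly decreasing in θ, so the posterior mode lies at the lower boundary of the support.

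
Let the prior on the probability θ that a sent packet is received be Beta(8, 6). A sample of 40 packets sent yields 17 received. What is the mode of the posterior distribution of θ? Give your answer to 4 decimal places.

θ̂_MAP = 0.4615

Prior: Beta(8, 6).
Data: 17 successes in 40 trials. The binomial likelihood contributes θ^17(1−θ)^23, so the posterior is Beta(8+17, 6+23) = Beta(25, 29).
For Beta(a, b) with a, b > 1 the mode is (a−1)/(a+b−2) = 24/52 ≈ 0.4615.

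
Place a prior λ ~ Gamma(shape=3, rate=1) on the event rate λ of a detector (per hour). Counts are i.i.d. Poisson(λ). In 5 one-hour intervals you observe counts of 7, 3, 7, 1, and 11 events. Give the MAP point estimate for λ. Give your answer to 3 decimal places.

λ̂_MAP = 5.167

Σxᵢ = 7+3+7+1+11 = 29, with n = 5.
Posterior ∝ λ^2e^(−1λ) · λ^29e^(−5λ) = λ^31e^(−6λ), i.e. Gamma(shape=32, rate=6).
The mode of a Gamma(a, b) with a ≥ 1 (shape–rate) is (a−1)/b = 31/6 ≈ 5.167.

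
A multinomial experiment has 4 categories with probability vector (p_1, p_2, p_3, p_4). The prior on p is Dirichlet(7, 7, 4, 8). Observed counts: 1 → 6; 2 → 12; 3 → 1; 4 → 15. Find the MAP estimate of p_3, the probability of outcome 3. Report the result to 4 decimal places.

The posterior is Dirichlet(αᵢ + nᵢ) = Dirichlet(13, 19, 5, 23).
For a Dirichlet(a₁,…,a_K) with all aᵢ > 1, the mode has j-th component (aⱼ − 1)/(Σaᵢ − K).
Here Σaᵢ = 60 and K = 4, so p_3 = (5 − 1)/(60 − 4) = 4/56 ≈ 0.0714.

MAP estimate: 0.0714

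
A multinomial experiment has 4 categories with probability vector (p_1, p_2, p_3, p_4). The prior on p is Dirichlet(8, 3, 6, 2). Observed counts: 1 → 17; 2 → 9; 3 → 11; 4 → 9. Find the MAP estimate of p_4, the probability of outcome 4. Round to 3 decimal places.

MAP estimate: 0.164

The posterior is Dirichlet(αᵢ + nᵢ) = Dirichlet(25, 12, 17, 11).
For a Dirichlet(a₁,…,a_K) with all aᵢ > 1, the mode has j-th component (aⱼ − 1)/(Σaᵢ − K).
Here Σaᵢ = 65 and K = 4, so p_4 = (11 − 1)/(65 − 4) = 10/61 ≈ 0.164.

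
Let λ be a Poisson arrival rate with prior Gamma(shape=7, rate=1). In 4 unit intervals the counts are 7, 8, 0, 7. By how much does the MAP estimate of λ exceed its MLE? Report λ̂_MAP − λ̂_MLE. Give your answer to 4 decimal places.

Σxᵢ = 22. Posterior is Gamma(29, 5); MAP = (29−1)/5 = 28/5 ≈ 5.60000.
MLE = x̄ = 22/4 ≈ 5.50000.
Difference = 28/5 − 22/4 = 1/10 ≈ 0.1000.

MAP − MLE = 0.1000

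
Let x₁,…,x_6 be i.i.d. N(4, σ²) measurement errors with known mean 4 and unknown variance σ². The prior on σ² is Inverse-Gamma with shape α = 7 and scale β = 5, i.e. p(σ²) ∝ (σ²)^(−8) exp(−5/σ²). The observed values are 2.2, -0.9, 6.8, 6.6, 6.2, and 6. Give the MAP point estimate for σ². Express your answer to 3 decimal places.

σ̂²_MAP = 2.759

Sum of squared deviations about the known mean: SS = (2.2−4)² + (-0.9−4)² + (6.8−4)² + (6.6−4)² + (6.2−4)² + (6−4)² = 50.69.
The Normal likelihood contributes (σ²)^(−n/2) exp(−SS/(2σ²)), so the posterior is Inverse-Gamma(α + n/2, β + SS/2) = Inverse-Gamma(10, 30.345).
The mode of Inverse-Gamma(a, b) is b/(a+1) = 30.345/11 ≈ 2.759.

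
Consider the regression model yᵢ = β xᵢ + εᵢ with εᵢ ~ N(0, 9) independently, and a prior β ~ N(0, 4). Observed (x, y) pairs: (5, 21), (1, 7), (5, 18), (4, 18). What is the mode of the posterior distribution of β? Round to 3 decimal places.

β̂_MAP = 3.957

log p(β | y) = −Σ(yᵢ − βxᵢ)²/(2·9) − β²/(2·4) + const.
Setting the derivative to zero: Σxᵢ(yᵢ − βxᵢ)/9 − β/4 = 0, so β = Σxᵢyᵢ / (Σxᵢ² + σ²/τ²).
Σxᵢyᵢ = 5·21 + 1·7 + 5·18 + 4·18 = 274; Σxᵢ² = 67; σ²/τ² = 2.25.
β̂_MAP = 274 / (67 + 2.25) = 274/69.25 ≈ 3.957.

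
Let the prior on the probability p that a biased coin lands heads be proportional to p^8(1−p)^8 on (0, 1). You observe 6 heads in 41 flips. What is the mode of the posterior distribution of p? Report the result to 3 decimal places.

p̂_MAP = 0.246

The prior density ∝ p^8(1−p)^8 is the kernel of Beta(9, 9).
Data: 6 successes in 41 trials. The binomial likelihood contributes p^6(1−p)^35, so the posterior is Beta(9+6, 9+35) = Beta(15, 44).
For Beta(a, b) with a, b > 1 the mode is (a−1)/(a+b−2) = 14/57 ≈ 0.246.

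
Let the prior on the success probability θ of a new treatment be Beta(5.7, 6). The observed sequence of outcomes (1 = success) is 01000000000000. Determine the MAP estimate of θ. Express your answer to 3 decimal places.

θ̂_MAP = 0.241

Prior: Beta(5.7, 6).
Data: 1 success in 14 trials (from the sequence). The binomial likelihood contributes θ(1−θ)^13, so the posterior is Beta(5.7+1, 6+13) = Beta(6.7, 19).
For Beta(a, b) with a, b > 1 the mode is (a−1)/(a+b−2) = 5.7/23.7 ≈ 0.241.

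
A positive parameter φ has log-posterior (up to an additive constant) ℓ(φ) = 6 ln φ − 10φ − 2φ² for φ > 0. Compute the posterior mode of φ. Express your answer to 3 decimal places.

φ̂_MAP = 0.500

ℓ'(φ) = 6/φ − 10 − 4φ. Setting this to zero and multiplying by φ: 4φ² + 10φ − 6 = 0.
φ = (−10 + √(10² + 4·4·6)) / (2·4) = (−10 + √196) / 8 = (−10 + 14)/8 = 1/2.
ℓ''(φ) = −6/φ² − 4 < 0, confirming a maximum.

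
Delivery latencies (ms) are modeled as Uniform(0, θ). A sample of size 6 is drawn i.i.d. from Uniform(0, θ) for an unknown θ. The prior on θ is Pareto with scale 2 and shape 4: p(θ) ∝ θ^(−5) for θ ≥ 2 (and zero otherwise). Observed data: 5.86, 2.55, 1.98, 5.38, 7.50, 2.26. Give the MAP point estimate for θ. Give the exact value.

The Uniform(0, θ) likelihood is θ^(−n) for θ ≥ max(xᵢ), zero otherwise. Here max(xᵢ) = 7.50.
Posterior ∝ θ^(−5) · θ^(−6) = θ^(−11) on θ ≥ max(2, 7.50) = 7.50.
This density is strictly decreasing in θ, so the posterior mode lies at the lower boundary of the support.

θ̂_MAP = 7.50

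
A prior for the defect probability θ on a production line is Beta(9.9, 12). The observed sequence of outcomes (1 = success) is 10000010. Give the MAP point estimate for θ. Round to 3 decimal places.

θ̂_MAP = 0.391

Prior: Beta(9.9, 12).
Data: 2 successes in 8 trials (from the sequence). The binomial likelihood contributes θ^2(1−θ)^6, so the posterior is Beta(9.9+2, 12+6) = Beta(11.9, 18).
For Beta(a, b) with a, b > 1 the mode is (a−1)/(a+b−2) = 10.9/27.9 ≈ 0.391.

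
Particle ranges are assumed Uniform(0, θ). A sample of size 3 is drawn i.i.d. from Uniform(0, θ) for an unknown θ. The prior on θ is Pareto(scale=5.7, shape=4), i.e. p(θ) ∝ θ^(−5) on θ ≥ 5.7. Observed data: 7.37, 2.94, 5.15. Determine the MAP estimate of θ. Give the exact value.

θ̂_MAP = 7.37

The Uniform(0, θ) likelihood is θ^(−n) for θ ≥ max(xᵢ), zero otherwise. Here max(xᵢ) = 7.37.
Posterior ∝ θ^(−5) · θ^(−3) = θ^(−8) on θ ≥ max(5.7, 7.37) = 7.37.
This density is strictly decreasing in θ, so the posterior mode lies at the lower boundary of the support.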